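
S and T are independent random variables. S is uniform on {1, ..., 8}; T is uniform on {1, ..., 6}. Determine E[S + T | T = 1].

11/2

Outcomes with T = 1: (1,1), (2,1), (3,1), (4,1), (5,1), (6,1), (7,1), (8,1), each with probability 1/48.
E[S + T | T = 1] = (2 + 3 + 4 + 5 + 6 + 7 + 8 + 9) / 8 = 11/2.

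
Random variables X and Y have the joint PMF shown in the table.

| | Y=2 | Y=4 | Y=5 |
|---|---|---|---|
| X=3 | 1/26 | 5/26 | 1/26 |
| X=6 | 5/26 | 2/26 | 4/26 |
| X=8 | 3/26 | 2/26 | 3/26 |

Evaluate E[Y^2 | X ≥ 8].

119/8

P(X ≥ 8) = 4/13.
Σ Y^2·P over the event = 4·(3/26) + 16·(2/26) + 25·(3/26) = 119/26.
E[Y^2 | X ≥ 8] = (119/26) / (4/13) = 119/8.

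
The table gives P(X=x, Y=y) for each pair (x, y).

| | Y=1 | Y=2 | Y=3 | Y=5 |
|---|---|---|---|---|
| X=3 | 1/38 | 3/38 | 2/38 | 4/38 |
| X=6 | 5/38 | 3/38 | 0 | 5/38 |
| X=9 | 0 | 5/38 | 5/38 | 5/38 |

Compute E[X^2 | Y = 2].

P(Y = 2) = 11/38.
Summing X^2·P(X=x,Y=y) over the conditioning event gives 270/19.
E[X^2 | Y = 2] = (270/19) / (11/38) = 540/11.

540/11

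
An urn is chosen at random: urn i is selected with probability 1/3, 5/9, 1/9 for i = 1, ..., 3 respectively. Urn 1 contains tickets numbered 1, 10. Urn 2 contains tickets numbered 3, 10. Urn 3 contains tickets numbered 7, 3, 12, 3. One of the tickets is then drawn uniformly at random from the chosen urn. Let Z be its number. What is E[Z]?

E[Z | urn 1] = (1+10)/2 = 11/2.
E[Z | urn 2] = (3+10)/2 = 13/2.
E[Z | urn 3] = (7+3+12+3)/4 = 25/4.
E[Z] = (1/3)·(11/2) + (5/9)·(13/2) + (1/9)·(25/4) = 221/36.

221/36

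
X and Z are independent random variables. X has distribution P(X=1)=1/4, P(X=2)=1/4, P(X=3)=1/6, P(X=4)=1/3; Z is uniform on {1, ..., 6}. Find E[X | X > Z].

66/19

P(X > Z) = 19/72.
Summing X·P(x,y) over outcomes with X > Z gives 11/12.
E[X | X > Z] = (11/12) / (19/72) = 66/19.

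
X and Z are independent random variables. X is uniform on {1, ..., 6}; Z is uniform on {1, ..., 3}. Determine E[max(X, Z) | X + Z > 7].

Outcomes with X + Z > 7: (5,3), (6,2), (6,3), each with probability 1/18.
E[max(X, Z) | X + Z > 7] = (5 + 6 + 6) / 3 = 17/3.

17/3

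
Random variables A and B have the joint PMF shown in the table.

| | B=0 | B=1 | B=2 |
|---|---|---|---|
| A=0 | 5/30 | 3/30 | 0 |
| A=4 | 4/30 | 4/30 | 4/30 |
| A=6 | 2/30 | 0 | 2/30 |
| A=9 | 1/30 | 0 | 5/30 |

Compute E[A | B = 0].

37/12

P(B = 0) = 2/5.
Σ A·P over the event = 0·(5/30) + 4·(4/30) + 6·(2/30) + 9·(1/30) = 37/30.
E[A | B = 0] = (37/30) / (2/5) = 37/12.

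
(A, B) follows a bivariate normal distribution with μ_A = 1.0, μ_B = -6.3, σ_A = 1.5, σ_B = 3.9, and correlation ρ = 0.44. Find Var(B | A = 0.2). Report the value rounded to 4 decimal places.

The conditional variance in a bivariate normal is σ_B²(1 − ρ²), independent of x.
Var(B | A=0.2) = (3.9)²·(1 − (0.44)²) = 15.21·0.8064 = 12.2653.

12.2653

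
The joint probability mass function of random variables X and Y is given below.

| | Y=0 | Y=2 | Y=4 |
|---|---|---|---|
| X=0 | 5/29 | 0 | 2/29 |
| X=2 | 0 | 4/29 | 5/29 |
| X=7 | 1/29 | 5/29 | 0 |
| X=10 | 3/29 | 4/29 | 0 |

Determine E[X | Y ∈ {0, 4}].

P(Y ∈ {0, 4}) = 16/29.
Σ X·P over the event = 0·(5/29) + 0·(2/29) + 2·(5/29) + 7·(1/29) + 10·(3/29) = 47/29.
E[X | Y ∈ {0, 4}] = (47/29) / (16/29) = 47/16.

47/16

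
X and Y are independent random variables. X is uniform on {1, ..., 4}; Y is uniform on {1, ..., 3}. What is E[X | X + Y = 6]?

Outcomes with X + Y = 6: (3,3), (4,2), each with probability 1/12.
E[X | X + Y = 6] = (3 + 4) / 2 = 7/2.

7/2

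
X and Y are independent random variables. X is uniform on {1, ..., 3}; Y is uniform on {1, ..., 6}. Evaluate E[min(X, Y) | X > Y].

Outcomes with X > Y: (2,1), (3,1), (3,2), each with probability 1/18.
E[min(X, Y) | X > Y] = (1 + 1 + 2) / 3 = 4/3.

4/3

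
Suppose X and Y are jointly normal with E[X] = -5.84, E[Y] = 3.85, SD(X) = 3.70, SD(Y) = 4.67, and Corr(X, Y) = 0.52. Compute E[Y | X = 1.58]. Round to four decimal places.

8.7199

The regression of Y on X has slope ρ·σ_Y/σ_X and passes through (μ_X, μ_Y).
E[Y | X=1.58] = 3.85 + (0.52)·(4.67/3.70)·(1.58 − (-5.84)) = 3.85 + (0.65632)·(7.42) = 8.7199.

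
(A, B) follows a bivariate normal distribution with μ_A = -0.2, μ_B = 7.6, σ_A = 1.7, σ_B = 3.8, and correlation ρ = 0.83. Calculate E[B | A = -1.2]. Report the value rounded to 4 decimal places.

5.7447

E[B | A=x] = μ_B + ρ(σ_B/σ_A)(x − μ_A) for jointly normal variables.
E[B | A=-1.2] = 7.6 + (0.83)·(3.8/1.7)·(-1.2 − (-0.2)) = 7.6 + (1.8553)·(-1) = 5.7447.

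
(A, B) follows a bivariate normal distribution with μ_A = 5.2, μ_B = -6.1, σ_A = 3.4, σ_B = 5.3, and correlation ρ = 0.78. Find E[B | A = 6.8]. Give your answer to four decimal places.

For a bivariate normal, E[B | A=x] = μ_B + ρ·(σ_B/σ_A)·(x − μ_A).
E[B | A=6.8] = -6.1 + (0.78)·(5.3/3.4)·(6.8 − (5.2)) = -6.1 + (1.2159)·(1.6) = -4.1546.

-4.1546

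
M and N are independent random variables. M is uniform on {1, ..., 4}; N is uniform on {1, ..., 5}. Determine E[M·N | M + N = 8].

31/2

P(M + N = 8) = 1/10.
Summing MN·P(x,y) over outcomes with M + N = 8 gives 31/20.
E[M·N | M + N = 8] = (31/20) / (1/10) = 31/2.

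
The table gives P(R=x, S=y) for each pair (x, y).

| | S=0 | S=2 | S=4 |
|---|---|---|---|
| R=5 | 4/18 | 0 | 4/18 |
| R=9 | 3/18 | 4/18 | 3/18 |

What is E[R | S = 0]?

P(S = 0) = 7/18.
Summing R·P(R=x,S=y) over the conditioning event gives 47/18.
E[R | S = 0] = (47/18) / (7/18) = 47/7.

47/7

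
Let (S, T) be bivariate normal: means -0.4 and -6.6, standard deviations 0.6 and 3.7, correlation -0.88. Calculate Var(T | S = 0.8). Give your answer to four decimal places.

For a bivariate normal, Var(T | S=x) = σ_T²(1 − ρ²).
Var(T | S=0.8) = (3.7)²·(1 − (-0.88)²) = 13.69·0.2256 = 3.0885.

3.0885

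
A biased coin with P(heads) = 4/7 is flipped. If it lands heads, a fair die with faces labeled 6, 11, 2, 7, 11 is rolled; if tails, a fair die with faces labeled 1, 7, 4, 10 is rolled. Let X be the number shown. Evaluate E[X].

461/70

E[X | heads] = (6+11+2+7+11)/5 = 37/5.
E[X | tails] = (1+7+4+10)/4 = 11/2.
E[X] = (4/7)·(37/5) + (3/7)·(11/2) = 461/70.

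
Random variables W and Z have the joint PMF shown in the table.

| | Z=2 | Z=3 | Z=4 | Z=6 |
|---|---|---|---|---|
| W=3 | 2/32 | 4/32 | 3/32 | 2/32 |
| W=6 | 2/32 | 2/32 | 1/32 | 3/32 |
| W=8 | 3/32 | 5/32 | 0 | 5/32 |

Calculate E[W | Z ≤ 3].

P(Z ≤ 3) = 9/16.
Σ W·P over the event = 3·(2/32) + 3·(4/32) + 6·(2/32) + 6·(2/32) + 8·(3/32) + 8·(5/32) = 53/16.
E[W | Z ≤ 3] = (53/16) / (9/16) = 53/9.

53/9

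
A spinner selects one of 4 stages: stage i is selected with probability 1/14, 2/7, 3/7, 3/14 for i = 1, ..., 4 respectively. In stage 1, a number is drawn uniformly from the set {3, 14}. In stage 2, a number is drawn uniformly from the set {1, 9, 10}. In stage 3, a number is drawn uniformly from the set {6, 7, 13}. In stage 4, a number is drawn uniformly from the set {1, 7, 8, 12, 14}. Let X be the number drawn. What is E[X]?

E[X | stage 1] = (3+14)/2 = 17/2.
E[X | stage 2] = (1+9+10)/3 = 20/3.
E[X | stage 3] = (6+7+13)/3 = 26/3.
E[X | stage 4] = (1+7+8+12+14)/5 = 42/5.
By the law of total expectation,
E[X] = (1/14)·(17/2) + (2/7)·(20/3) + (3/7)·(26/3) + (3/14)·(42/5) = 3371/420.

3371/420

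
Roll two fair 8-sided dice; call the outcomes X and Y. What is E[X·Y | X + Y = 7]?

28/3

Outcomes with X + Y = 7: (1,6), (2,5), (3,4), (4,3), (5,2), (6,1), each with probability 1/64.
E[X·Y | X + Y = 7] = (6 + 10 + 12 + 12 + 10 + 6) / 6 = 28/3.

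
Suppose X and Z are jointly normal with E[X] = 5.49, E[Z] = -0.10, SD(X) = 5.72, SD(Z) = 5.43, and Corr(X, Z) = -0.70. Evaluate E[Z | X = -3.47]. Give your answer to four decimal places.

For a bivariate normal, E[Z | X=x] = μ_Z + ρ·(σ_Z/σ_X)·(x − μ_X).
E[Z | X=-3.47] = -0.10 + (-0.70)·(5.43/5.72)·(-3.47 − (5.49)) = -0.10 + (-0.66451)·(-8.96) = 5.8540.

5.8540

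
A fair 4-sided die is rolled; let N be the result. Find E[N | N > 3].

4

Given N > 3, N is equally likely to be any of {4}.
E[N | N > 3] = (4) / 1 = 4.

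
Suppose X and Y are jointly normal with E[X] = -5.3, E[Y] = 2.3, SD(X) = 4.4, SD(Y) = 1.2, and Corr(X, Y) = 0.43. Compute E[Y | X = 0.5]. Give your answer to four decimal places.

2.9802

For a bivariate normal, E[Y | X=x] = μ_Y + ρ·(σ_Y/σ_X)·(x − μ_X).
E[Y | X=0.5] = 2.3 + (0.43)·(1.2/4.4)·(0.5 − (-5.3)) = 2.3 + (0.11727)·(5.8) = 2.9802.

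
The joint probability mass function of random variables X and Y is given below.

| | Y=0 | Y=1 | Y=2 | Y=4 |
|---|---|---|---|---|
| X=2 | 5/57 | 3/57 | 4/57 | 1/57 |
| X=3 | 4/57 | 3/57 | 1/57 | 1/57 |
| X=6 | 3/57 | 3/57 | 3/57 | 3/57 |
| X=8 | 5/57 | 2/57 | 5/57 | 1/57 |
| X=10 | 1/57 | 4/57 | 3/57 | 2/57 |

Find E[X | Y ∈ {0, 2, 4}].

40/7

P(Y ∈ {0, 2, 4}) = 14/19.
Summing X·P(X=x,Y=y) over the conditioning event gives 80/19.
E[X | Y ∈ {0, 2, 4}] = (80/19) / (14/19) = 40/7.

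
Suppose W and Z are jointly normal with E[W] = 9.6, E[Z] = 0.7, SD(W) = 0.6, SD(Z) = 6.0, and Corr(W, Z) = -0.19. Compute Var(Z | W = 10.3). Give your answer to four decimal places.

Var(Z | W=x) = (1 − ρ²)·σ_Z².
Var(Z | W=10.3) = (6.0)²·(1 − (-0.19)²) = 36·0.9639 = 34.7004.

34.7004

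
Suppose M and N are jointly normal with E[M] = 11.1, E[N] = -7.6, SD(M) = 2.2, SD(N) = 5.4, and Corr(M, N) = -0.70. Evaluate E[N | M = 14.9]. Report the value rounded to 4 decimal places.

-14.1291

E[N | M=x] = μ_N + ρ(σ_N/σ_M)(x − μ_M) for jointly normal variables.
E[N | M=14.9] = -7.6 + (-0.70)·(5.4/2.2)·(14.9 − (11.1)) = -7.6 + (-1.71818)·(3.8) = -14.1291.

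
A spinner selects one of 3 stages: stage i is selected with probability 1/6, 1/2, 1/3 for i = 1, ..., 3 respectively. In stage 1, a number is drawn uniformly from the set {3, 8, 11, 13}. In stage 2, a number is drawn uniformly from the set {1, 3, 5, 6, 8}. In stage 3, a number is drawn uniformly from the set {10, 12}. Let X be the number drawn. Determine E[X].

297/40

E[X | stage 1] = (3+8+11+13)/4 = 35/4.
E[X | stage 2] = (1+3+5+6+8)/5 = 23/5.
E[X | stage 3] = (10+12)/2 = 11.
By the law of total expectation,
E[X] = (1/6)·(35/4) + (1/2)·(23/5) + (1/3)·(11) = 297/40.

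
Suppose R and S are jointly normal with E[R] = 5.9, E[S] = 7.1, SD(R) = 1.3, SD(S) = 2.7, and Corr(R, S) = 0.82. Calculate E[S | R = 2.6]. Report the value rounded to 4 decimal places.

1.4798

The regression of S on R has slope ρ·σ_S/σ_R and passes through (μ_R, μ_S).
E[S | R=2.6] = 7.1 + (0.82)·(2.7/1.3)·(2.6 − (5.9)) = 7.1 + (1.7031)·(-3.3) = 1.4798.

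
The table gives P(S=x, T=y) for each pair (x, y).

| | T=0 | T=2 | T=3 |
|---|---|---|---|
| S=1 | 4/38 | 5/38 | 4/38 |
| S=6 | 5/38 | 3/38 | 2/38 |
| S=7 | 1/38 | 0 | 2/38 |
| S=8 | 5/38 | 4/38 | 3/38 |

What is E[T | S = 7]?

P(S = 7) = 3/38.
Σ T·P over the event = 0·(1/38) + 3·(2/38) = 3/19.
E[T | S = 7] = (3/19) / (3/38) = 2.

2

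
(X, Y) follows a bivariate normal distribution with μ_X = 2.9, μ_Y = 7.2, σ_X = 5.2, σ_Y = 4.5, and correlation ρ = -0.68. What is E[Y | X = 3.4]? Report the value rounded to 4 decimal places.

6.9058

For a bivariate normal, E[Y | X=x] = μ_Y + ρ·(σ_Y/σ_X)·(x − μ_X).
E[Y | X=3.4] = 7.2 + (-0.68)·(4.5/5.2)·(3.4 − (2.9)) = 7.2 + (-0.58846)·(0.5) = 6.9058.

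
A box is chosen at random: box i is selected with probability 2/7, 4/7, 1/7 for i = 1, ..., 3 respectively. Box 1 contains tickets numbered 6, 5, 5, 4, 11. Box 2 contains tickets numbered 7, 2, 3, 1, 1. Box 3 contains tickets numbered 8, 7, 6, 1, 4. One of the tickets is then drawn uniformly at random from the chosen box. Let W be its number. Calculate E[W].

144/35

E[W | box 1] = (6+5+5+4+11)/5 = 31/5.
E[W | box 2] = (7+2+3+1+1)/5 = 14/5.
E[W | box 3] = (8+7+6+1+4)/5 = 26/5.
E[W] = (2/7)·(31/5) + (4/7)·(14/5) + (1/7)·(26/5) = 144/35.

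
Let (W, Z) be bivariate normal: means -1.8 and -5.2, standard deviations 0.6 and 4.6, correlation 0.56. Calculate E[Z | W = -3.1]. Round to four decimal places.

-10.7813

E[Z | W=x] = μ_Z + ρ(σ_Z/σ_W)(x − μ_W) for jointly normal variables.
E[Z | W=-3.1] = -5.2 + (0.56)·(4.6/0.6)·(-3.1 − (-1.8)) = -5.2 + (4.2933)·(-1.3) = -10.7813.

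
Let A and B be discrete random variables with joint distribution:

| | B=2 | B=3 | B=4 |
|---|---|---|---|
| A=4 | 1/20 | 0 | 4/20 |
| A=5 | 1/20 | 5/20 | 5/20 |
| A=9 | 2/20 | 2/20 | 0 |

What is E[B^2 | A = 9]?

13/2

P(A = 9) = 1/5.
Σ B^2·P over the event = 4·(2/20) + 9·(2/20) = 13/10.
E[B^2 | A = 9] = (13/10) / (1/5) = 13/2.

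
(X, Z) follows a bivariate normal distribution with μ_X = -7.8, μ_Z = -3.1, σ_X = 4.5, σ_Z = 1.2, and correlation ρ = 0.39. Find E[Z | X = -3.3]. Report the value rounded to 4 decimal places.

-2.6320

E[Z | X=x] = μ_Z + ρ(σ_Z/σ_X)(x − μ_X) for jointly normal variables.
E[Z | X=-3.3] = -3.1 + (0.39)·(1.2/4.5)·(-3.3 − (-7.8)) = -3.1 + (0.104)·(4.5) = -2.6320.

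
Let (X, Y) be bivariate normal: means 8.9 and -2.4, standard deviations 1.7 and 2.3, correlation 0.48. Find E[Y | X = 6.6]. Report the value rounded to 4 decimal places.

For a bivariate normal, E[Y | X=x] = μ_Y + ρ·(σ_Y/σ_X)·(x − μ_X).
E[Y | X=6.6] = -2.4 + (0.48)·(2.3/1.7)·(6.6 − (8.9)) = -2.4 + (0.64941)·(-2.3) = -3.8936.

-3.8936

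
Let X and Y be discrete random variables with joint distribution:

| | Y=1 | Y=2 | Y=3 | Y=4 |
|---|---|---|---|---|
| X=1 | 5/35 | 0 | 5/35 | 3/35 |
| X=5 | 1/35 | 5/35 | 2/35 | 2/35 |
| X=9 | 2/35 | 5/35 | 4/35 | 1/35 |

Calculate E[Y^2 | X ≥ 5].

145/22

P(X ≥ 5) = 22/35.
Σ Y^2·P over the event = 1·(1/35) + 4·(5/35) + 9·(2/35) + 16·(2/35) + 1·(2/35) + 4·(5/35) + 9·(4/35) + 16·(1/35) = 29/7.
E[Y^2 | X ≥ 5] = (29/7) / (22/35) = 145/22.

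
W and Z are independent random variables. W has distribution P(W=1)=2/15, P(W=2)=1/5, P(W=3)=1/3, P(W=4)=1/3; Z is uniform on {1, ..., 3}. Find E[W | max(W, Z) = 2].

7/4

P(max(W, Z) = 2) = 8/45.
Summing W·P(x,y) over outcomes with max(W, Z) = 2 gives 14/45.
E[W | max(W, Z) = 2] = (14/45) / (8/45) = 7/4.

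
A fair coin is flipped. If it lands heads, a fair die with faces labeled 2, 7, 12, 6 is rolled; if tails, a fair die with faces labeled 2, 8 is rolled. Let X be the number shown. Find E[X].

E[X | heads] = (2+7+12+6)/4 = 27/4.
E[X | tails] = (2+8)/2 = 5.
By the law of total expectation,
E[X] = (1/2)·(27/4) + (1/2)·(5) = 47/8.

47/8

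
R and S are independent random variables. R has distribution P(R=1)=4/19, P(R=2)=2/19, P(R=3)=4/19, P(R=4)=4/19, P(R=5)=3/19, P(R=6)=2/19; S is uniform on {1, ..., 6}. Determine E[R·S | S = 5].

P(S = 5) = 1/6.
Summing RS·P(x,y) over outcomes with S = 5 gives 105/38.
E[R·S | S = 5] = (105/38) / (1/6) = 315/19.

315/19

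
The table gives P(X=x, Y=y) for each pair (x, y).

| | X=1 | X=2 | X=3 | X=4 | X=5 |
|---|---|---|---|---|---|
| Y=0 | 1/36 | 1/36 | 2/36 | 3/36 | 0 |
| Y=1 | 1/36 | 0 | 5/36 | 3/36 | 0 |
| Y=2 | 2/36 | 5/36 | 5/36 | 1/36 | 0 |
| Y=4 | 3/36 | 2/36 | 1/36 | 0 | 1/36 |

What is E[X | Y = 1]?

28/9

P(Y = 1) = 1/4.
Summing X·P(X=x,Y=y) over the conditioning event gives 7/9.
E[X | Y = 1] = (7/9) / (1/4) = 28/9.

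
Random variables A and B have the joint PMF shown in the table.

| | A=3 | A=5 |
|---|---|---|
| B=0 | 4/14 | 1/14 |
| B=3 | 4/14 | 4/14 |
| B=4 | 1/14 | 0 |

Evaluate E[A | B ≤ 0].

P(B ≤ 0) = 5/14.
Σ A·P over the event = 3·(4/14) + 5·(1/14) = 17/14.
E[A | B ≤ 0] = (17/14) / (5/14) = 17/5.

17/5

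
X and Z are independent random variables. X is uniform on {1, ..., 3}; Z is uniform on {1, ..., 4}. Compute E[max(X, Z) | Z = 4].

4

Outcomes with Z = 4: (1,4), (2,4), (3,4), each with probability 1/12.
E[max(X, Z) | Z = 4] = (4 + 4 + 4) / 3 = 4.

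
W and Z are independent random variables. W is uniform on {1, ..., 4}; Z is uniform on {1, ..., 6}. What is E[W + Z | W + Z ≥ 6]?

52/7

P(W + Z ≥ 6) = 7/12.
Summing (W+Z)·P(x,y) over outcomes with W + Z ≥ 6 gives 13/3.
E[W + Z | W + Z ≥ 6] = (13/3) / (7/12) = 52/7.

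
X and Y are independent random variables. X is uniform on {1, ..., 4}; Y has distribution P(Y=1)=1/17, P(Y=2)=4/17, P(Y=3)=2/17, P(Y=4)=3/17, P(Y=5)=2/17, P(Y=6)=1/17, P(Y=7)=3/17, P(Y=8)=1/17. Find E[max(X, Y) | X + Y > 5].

P(X + Y > 5) = 45/68.
Summing max(X,Y)·P(x,y) over outcomes with X + Y > 5 gives 123/34.
E[max(X, Y) | X + Y > 5] = (123/34) / (45/68) = 82/15.

82/15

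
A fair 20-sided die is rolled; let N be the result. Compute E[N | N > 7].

P(N > 7) = 13/20.
E[N | N > 7] = (91/10) / (13/20) = 14.

14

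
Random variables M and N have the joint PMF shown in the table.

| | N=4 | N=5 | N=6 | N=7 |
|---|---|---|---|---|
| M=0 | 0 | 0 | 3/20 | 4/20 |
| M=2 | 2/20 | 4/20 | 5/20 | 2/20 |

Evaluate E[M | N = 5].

2

P(N = 5) = 1/5.
Σ M·P over the event = 2·(4/20) = 2/5.
E[M | N = 5] = (2/5) / (1/5) = 2.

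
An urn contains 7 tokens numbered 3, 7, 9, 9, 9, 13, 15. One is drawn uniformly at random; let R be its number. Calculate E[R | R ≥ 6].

P(R ≥ 6) = 6/7.
Σ over the event: 7·1/7 + 9·3/7 + 13·1/7 + 15·1/7 = 62/7.
E[R | R ≥ 6] = (62/7) / (6/7) = 31/3.

31/3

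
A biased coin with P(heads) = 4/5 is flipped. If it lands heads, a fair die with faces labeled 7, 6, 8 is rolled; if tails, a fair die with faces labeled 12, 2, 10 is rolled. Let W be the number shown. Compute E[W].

E[W | heads] = (7+6+8)/3 = 7.
E[W | tails] = (12+2+10)/3 = 8.
By the law of total expectation,
E[W] = (4/5)·(7) + (1/5)·(8) = 36/5.

36/5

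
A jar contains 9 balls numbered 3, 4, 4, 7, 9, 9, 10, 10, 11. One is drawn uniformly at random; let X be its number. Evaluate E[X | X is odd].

39/5

P(X is odd) = 5/9.
Σ over the event: 3·1/9 + 7·1/9 + 9·2/9 + 11·1/9 = 13/3.
E[X | X is odd] = (13/3) / (5/9) = 39/5.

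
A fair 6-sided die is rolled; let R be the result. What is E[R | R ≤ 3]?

Given R ≤ 3, R is equally likely to be any of {1, 2, 3}.
E[R | R ≤ 3] = (1 + 2 + 3) / 3 = 2.

2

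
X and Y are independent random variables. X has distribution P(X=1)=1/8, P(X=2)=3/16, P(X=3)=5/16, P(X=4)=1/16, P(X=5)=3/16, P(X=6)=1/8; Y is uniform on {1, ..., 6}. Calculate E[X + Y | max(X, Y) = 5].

101/13

P(max(X, Y) = 5) = 13/48.
Summing (X+Y)·P(x,y) over outcomes with max(X, Y) = 5 gives 101/48.
E[X + Y | max(X, Y) = 5] = (101/48) / (13/48) = 101/13.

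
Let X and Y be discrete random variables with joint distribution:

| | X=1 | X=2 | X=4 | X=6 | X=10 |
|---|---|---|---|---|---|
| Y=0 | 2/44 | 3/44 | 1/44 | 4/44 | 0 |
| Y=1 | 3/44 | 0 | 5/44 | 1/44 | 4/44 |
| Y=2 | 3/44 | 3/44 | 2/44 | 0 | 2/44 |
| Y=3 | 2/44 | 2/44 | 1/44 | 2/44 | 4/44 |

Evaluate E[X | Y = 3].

62/11

P(Y = 3) = 1/4.
Summing X·P(X=x,Y=y) over the conditioning event gives 31/22.
E[X | Y = 3] = (31/22) / (1/4) = 62/11.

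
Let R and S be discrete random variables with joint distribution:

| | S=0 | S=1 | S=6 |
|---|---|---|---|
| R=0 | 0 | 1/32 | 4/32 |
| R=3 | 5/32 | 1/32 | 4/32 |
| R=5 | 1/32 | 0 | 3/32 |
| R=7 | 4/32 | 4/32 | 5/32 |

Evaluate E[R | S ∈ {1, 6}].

93/22

P(S ∈ {1, 6}) = 11/16.
Summing R·P(R=x,S=y) over the conditioning event gives 93/32.
E[R | S ∈ {1, 6}] = (93/32) / (11/16) = 93/22.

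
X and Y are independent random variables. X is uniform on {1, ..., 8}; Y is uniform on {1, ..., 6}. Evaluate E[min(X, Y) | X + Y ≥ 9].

P(X + Y ≥ 9) = 7/16.
Summing min(X,Y)·P(x,y) over outcomes with X + Y ≥ 9 gives 7/4.
E[min(X, Y) | X + Y ≥ 9] = (7/4) / (7/16) = 4.

4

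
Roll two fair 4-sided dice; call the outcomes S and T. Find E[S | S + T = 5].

5/2

Outcomes with S + T = 5: (1,4), (2,3), (3,2), (4,1), each with probability 1/16.
E[S | S + T = 5] = (1 + 2 + 3 + 4) / 4 = 5/2.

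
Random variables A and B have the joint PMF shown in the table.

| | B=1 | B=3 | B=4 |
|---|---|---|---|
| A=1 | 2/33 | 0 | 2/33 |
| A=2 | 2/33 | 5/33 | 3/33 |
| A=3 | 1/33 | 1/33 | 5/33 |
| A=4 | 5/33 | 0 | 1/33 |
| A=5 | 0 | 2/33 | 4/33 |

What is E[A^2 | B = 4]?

P(B = 4) = 5/11.
Summing A^2·P(A=x,B=y) over the conditioning event gives 175/33.
E[A^2 | B = 4] = (175/33) / (5/11) = 35/3.

35/3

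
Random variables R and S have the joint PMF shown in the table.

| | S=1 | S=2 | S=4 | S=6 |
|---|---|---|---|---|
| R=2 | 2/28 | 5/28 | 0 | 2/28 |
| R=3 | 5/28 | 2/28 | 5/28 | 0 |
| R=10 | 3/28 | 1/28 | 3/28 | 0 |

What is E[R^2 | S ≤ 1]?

353/10

P(S ≤ 1) = 5/14.
Σ R^2·P over the event = 4·(2/28) + 9·(5/28) + 100·(3/28) = 353/28.
E[R^2 | S ≤ 1] = (353/28) / (5/14) = 353/10.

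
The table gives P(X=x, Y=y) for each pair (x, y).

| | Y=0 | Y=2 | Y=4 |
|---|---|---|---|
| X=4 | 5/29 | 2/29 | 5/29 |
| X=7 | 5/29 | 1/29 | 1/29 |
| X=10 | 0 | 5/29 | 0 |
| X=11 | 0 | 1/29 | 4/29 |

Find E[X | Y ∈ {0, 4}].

63/10

P(Y ∈ {0, 4}) = 20/29.
Σ X·P over the event = 4·(5/29) + 4·(5/29) + 7·(5/29) + 7·(1/29) + 11·(4/29) = 126/29.
E[X | Y ∈ {0, 4}] = (126/29) / (20/29) = 63/10.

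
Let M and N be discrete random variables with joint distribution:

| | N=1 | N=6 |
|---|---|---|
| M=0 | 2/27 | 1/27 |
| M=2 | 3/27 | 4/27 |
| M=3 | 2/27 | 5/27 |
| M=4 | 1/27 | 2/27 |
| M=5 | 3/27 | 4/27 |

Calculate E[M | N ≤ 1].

P(N ≤ 1) = 11/27.
Σ M·P over the event = 0·(2/27) + 2·(3/27) + 3·(2/27) + 4·(1/27) + 5·(3/27) = 31/27.
E[M | N ≤ 1] = (31/27) / (11/27) = 31/11.

31/11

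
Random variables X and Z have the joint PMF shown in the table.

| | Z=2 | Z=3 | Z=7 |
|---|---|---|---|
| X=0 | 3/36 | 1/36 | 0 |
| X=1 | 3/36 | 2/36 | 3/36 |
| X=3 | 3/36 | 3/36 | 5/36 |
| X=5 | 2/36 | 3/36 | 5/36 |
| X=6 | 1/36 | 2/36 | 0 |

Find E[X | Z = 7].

P(Z = 7) = 13/36.
Summing X·P(X=x,Z=y) over the conditioning event gives 43/36.
E[X | Z = 7] = (43/36) / (13/36) = 43/13.

43/13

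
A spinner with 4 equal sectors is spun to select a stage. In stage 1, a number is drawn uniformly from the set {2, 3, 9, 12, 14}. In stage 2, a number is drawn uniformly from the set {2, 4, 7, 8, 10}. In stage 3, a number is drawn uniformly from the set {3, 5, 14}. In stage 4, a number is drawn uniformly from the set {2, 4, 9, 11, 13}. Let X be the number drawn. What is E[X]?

E[X | stage 1] = (2+3+9+12+14)/5 = 8.
E[X | stage 2] = (2+4+7+8+10)/5 = 31/5.
E[X | stage 3] = (3+5+14)/3 = 22/3.
E[X | stage 4] = (2+4+9+11+13)/5 = 39/5.
E[X] = (1/4)·(8) + (1/4)·(31/5) + (1/4)·(22/3) + (1/4)·(39/5) = 22/3.

22/3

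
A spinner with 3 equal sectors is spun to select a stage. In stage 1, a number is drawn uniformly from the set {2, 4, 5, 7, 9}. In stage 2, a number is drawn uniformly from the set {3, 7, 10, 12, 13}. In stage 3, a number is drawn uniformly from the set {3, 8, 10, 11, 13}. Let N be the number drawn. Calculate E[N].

E[N | stage 1] = (2+4+5+7+9)/5 = 27/5.
E[N | stage 2] = (3+7+10+12+13)/5 = 9.
E[N | stage 3] = (3+8+10+11+13)/5 = 9.
By the law of total expectation,
E[N] = (1/3)·(27/5) + (1/3)·(9) + (1/3)·(9) = 39/5.

39/5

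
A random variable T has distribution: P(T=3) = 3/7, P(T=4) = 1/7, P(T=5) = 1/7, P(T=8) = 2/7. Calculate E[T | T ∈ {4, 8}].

20/3

P(T ∈ {4, 8}) = 3/7.
Σ over the event: 4·1/7 + 8·2/7 = 20/7.
E[T | T ∈ {4, 8}] = (20/7) / (3/7) = 20/3.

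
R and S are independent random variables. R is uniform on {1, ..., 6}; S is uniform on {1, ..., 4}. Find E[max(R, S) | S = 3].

4

Outcomes with S = 3: (1,3), (2,3), (3,3), (4,3), (5,3), (6,3), each with probability 1/24.
E[max(R, S) | S = 3] = (3 + 3 + 3 + 4 + 5 + 6) / 6 = 4.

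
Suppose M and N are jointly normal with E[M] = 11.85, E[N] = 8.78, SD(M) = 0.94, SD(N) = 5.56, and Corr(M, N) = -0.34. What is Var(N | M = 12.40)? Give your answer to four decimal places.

27.3400

For a bivariate normal, Var(N | M=x) = σ_N²(1 − ρ²).
Var(N | M=12.40) = (5.56)²·(1 − (-0.34)²) = 30.9136·0.8844 = 27.3400.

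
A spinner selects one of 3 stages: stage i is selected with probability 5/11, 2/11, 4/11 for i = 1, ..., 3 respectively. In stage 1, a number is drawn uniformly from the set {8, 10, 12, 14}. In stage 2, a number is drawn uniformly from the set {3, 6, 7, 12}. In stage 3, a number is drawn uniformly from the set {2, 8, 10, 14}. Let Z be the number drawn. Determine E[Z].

103/11

E[Z | stage 1] = (8+10+12+14)/4 = 11.
E[Z | stage 2] = (3+6+7+12)/4 = 7.
E[Z | stage 3] = (2+8+10+14)/4 = 17/2.
By the law of total expectation,
E[Z] = (5/11)·(11) + (2/11)·(7) + (4/11)·(17/2) = 103/11.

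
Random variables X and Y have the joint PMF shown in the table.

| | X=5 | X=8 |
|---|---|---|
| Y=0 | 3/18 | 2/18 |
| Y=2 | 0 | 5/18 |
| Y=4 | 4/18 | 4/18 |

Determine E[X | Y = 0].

P(Y = 0) = 5/18.
Σ X·P over the event = 5·(3/18) + 8·(2/18) = 31/18.
E[X | Y = 0] = (31/18) / (5/18) = 31/5.

31/5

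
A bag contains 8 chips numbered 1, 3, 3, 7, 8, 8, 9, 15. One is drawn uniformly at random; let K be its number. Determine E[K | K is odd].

P(K is odd) = 3/4.
Σ over the event: 1·1/8 + 3·1/4 + 7·1/8 + 9·1/8 + 15·1/8 = 19/4.
E[K | K is odd] = (19/4) / (3/4) = 19/3.

19/3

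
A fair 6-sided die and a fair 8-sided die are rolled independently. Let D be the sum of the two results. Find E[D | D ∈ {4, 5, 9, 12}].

P(D ∈ {4, 5, 9, 12}) = 1/3.
Σ over the event: 4·1/16 + 5·1/12 + 9·1/8 + 12·1/16 = 61/24.
E[D | D ∈ {4, 5, 9, 12}] = (61/24) / (1/3) = 61/8.

61/8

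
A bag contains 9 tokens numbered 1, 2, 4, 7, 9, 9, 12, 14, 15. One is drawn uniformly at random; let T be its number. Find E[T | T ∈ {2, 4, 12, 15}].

P(T ∈ {2, 4, 12, 15}) = 4/9.
Σ over the event: 2·1/9 + 4·1/9 + 12·1/9 + 15·1/9 = 11/3.
E[T | T ∈ {2, 4, 12, 15}] = (11/3) / (4/9) = 33/4.

33/4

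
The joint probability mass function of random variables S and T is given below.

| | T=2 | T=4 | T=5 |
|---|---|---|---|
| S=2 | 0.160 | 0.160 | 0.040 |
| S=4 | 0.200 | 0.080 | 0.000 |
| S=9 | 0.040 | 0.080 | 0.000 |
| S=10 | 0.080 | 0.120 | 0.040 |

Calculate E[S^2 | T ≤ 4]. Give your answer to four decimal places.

38.5652

P(T ≤ 4) = 0.920.
Σ S^2·P over the event = 4·(0.160) + 4·(0.160) + 16·(0.200) + 16·(0.080) + 81·(0.040) + 81·(0.080) + 100·(0.080) + 100·(0.120) = 35.480.
E[S^2 | T ≤ 4] = (35.480) / (0.920) = 38.5652.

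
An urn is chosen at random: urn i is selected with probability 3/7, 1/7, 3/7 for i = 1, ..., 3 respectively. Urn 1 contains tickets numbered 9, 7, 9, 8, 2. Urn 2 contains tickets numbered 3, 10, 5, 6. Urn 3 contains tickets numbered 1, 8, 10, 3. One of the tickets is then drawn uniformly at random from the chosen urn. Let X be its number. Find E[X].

87/14

E[X | urn 1] = (9+7+9+8+2)/5 = 7.
E[X | urn 2] = (3+10+5+6)/4 = 6.
E[X | urn 3] = (1+8+10+3)/4 = 11/2.
E[X] = (3/7)·(7) + (1/7)·(6) + (3/7)·(11/2) = 87/14.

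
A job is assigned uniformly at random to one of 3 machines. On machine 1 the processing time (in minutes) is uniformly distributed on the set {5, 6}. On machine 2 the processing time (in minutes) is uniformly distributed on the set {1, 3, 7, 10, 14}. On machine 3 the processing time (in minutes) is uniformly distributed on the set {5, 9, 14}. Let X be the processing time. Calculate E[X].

E[X | machine 1] = (5+6)/2 = 11/2.
E[X | machine 2] = (1+3+7+10+14)/5 = 7.
E[X | machine 3] = (5+9+14)/3 = 28/3.
E[X] = (1/3)·(11/2) + (1/3)·(7) + (1/3)·(28/3) = 131/18.

131/18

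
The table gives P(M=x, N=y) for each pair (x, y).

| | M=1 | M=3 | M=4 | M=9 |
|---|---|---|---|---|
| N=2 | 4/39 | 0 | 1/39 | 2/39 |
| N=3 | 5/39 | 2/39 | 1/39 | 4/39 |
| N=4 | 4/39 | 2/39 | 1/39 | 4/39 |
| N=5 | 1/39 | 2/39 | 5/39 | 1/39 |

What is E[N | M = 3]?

4

P(M = 3) = 2/13.
Σ N·P over the event = 3·(2/39) + 4·(2/39) + 5·(2/39) = 8/13.
E[N | M = 3] = (8/13) / (2/13) = 4.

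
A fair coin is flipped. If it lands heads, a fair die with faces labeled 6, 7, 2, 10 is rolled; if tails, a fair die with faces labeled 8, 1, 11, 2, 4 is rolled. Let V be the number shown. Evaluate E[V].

229/40

E[V | heads] = (6+7+2+10)/4 = 25/4.
E[V | tails] = (8+1+11+2+4)/5 = 26/5.
By the law of total expectation,
E[V] = (1/2)·(25/4) + (1/2)·(26/5) = 229/40.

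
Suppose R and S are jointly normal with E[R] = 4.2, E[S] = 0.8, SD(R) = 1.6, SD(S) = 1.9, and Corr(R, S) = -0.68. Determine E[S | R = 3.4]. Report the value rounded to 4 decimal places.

E[S | R=x] = μ_S + ρ(σ_S/σ_R)(x − μ_R) for jointly normal variables.
E[S | R=3.4] = 0.8 + (-0.68)·(1.9/1.6)·(3.4 − (4.2)) = 0.8 + (-0.8075)·(-0.8) = 1.4460.

1.4460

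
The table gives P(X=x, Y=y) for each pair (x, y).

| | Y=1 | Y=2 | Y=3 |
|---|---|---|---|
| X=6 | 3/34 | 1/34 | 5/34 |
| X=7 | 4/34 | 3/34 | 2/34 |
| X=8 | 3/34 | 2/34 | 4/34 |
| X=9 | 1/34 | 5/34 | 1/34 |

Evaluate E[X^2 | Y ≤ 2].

1293/22

P(Y ≤ 2) = 11/17.
Σ X^2·P over the event = 36·(3/34) + 36·(1/34) + 49·(4/34) + 49·(3/34) + 64·(3/34) + 64·(2/34) + 81·(1/34) + 81·(5/34) = 1293/34.
E[X^2 | Y ≤ 2] = (1293/34) / (11/17) = 1293/22.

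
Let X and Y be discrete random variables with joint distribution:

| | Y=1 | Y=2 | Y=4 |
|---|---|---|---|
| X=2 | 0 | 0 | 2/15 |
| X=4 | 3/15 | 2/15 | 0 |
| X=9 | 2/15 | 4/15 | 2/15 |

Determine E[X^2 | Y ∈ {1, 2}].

P(Y ∈ {1, 2}) = 11/15.
Summing X^2·P(X=x,Y=y) over the conditioning event gives 566/15.
E[X^2 | Y ∈ {1, 2}] = (566/15) / (11/15) = 566/11.

566/11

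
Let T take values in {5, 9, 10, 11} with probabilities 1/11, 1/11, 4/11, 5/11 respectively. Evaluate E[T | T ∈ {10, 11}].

P(T ∈ {10, 11}) = 9/11.
Σ over the event: 10·4/11 + 11·5/11 = 95/11.
E[T | T ∈ {10, 11}] = (95/11) / (9/11) = 95/9.

95/9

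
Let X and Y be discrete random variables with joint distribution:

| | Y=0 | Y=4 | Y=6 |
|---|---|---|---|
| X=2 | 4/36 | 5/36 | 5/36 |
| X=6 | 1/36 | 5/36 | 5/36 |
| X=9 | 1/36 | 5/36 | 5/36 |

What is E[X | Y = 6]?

P(Y = 6) = 5/12.
Σ X·P over the event = 2·(5/36) + 6·(5/36) + 9·(5/36) = 85/36.
E[X | Y = 6] = (85/36) / (5/12) = 17/3.

17/3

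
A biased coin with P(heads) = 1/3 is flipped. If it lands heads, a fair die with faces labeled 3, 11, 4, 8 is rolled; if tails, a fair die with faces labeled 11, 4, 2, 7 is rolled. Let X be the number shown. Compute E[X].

37/6

E[X | heads] = (3+11+4+8)/4 = 13/2.
E[X | tails] = (11+4+2+7)/4 = 6.
E[X] = (1/3)·(13/2) + (2/3)·(6) = 37/6.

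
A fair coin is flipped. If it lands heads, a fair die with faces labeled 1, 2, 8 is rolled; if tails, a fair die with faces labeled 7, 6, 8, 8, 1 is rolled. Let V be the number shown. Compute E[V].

E[V | heads] = (1+2+8)/3 = 11/3.
E[V | tails] = (7+6+8+8+1)/5 = 6.
E[V] = (1/2)·(11/3) + (1/2)·(6) = 29/6.

29/6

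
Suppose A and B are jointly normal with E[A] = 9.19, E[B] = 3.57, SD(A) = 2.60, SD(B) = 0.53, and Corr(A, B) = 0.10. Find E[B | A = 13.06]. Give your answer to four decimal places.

3.6489

For a bivariate normal, E[B | A=x] = μ_B + ρ·(σ_B/σ_A)·(x − μ_A).
E[B | A=13.06] = 3.57 + (0.10)·(0.53/2.60)·(13.06 − (9.19)) = 3.57 + (0.020385)·(3.87) = 3.6489.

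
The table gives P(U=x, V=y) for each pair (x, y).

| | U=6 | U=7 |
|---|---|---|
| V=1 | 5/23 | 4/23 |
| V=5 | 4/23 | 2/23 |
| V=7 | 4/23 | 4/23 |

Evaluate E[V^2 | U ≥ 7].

P(U ≥ 7) = 10/23.
Σ V^2·P over the event = 1·(4/23) + 25·(2/23) + 49·(4/23) = 250/23.
E[V^2 | U ≥ 7] = (250/23) / (10/23) = 25.

25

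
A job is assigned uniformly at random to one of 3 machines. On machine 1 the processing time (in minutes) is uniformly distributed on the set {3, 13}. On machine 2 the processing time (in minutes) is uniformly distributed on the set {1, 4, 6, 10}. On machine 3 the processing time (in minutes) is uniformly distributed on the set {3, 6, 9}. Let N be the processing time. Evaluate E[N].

77/12

E[N | machine 1] = (3+13)/2 = 8.
E[N | machine 2] = (1+4+6+10)/4 = 21/4.
E[N | machine 3] = (3+6+9)/3 = 6.
By the law of total expectation,
E[N] = (1/3)·(8) + (1/3)·(21/4) + (1/3)·(6) = 77/12.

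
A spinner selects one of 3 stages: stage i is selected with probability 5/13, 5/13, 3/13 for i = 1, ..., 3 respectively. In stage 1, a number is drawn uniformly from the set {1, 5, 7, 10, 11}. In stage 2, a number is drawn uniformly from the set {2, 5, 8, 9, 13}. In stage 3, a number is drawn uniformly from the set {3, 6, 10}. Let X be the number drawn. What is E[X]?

E[X | stage 1] = (1+5+7+10+11)/5 = 34/5.
E[X | stage 2] = (2+5+8+9+13)/5 = 37/5.
E[X | stage 3] = (3+6+10)/3 = 19/3.
By the law of total expectation,
E[X] = (5/13)·(34/5) + (5/13)·(37/5) + (3/13)·(19/3) = 90/13.

90/13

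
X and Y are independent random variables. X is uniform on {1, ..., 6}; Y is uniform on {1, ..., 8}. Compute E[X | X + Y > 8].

13/3

P(X + Y > 8) = 7/16.
Summing X·P(x,y) over outcomes with X + Y > 8 gives 91/48.
E[X | X + Y > 8] = (91/48) / (7/16) = 13/3.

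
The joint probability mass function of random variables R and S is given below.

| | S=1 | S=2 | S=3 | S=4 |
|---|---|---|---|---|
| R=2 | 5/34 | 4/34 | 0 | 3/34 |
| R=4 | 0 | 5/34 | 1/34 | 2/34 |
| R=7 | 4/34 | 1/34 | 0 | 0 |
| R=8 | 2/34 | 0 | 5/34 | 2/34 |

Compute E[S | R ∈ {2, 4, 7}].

P(R ∈ {2, 4, 7}) = 25/34.
Σ S·P over the event = 1·(5/34) + 2·(4/34) + 4·(3/34) + 2·(5/34) + 3·(1/34) + 4·(2/34) + 1·(4/34) + 2·(1/34) = 26/17.
E[S | R ∈ {2, 4, 7}] = (26/17) / (25/34) = 52/25.

52/25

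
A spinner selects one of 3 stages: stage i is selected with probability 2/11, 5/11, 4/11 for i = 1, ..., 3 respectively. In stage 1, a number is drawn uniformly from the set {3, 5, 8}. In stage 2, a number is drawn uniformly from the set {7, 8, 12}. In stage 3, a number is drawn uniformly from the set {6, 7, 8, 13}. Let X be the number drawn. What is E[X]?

E[X | stage 1] = (3+5+8)/3 = 16/3.
E[X | stage 2] = (7+8+12)/3 = 9.
E[X | stage 3] = (6+7+8+13)/4 = 17/2.
E[X] = (2/11)·(16/3) + (5/11)·(9) + (4/11)·(17/2) = 269/33.

269/33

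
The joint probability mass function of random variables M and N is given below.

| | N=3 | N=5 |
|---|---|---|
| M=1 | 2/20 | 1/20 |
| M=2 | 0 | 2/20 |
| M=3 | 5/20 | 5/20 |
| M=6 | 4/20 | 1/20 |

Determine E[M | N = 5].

P(N = 5) = 9/20.
Σ M·P over the event = 1·(1/20) + 2·(2/20) + 3·(5/20) + 6·(1/20) = 13/10.
E[M | N = 5] = (13/10) / (9/20) = 26/9.

26/9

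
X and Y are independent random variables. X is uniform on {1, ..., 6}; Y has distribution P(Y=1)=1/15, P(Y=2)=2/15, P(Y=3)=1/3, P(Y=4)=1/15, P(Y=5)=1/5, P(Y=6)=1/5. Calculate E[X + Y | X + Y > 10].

34/3

P(X + Y > 10) = 1/10.
Summing (X+Y)·P(x,y) over outcomes with X + Y > 10 gives 17/15.
E[X + Y | X + Y > 10] = (17/15) / (1/10) = 34/3.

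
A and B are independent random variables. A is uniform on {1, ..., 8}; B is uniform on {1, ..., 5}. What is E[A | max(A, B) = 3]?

Outcomes with max(A, B) = 3: (1,3), (2,3), (3,1), (3,2), (3,3), each with probability 1/40.
E[A | max(A, B) = 3] = (1 + 2 + 3 + 3 + 3) / 5 = 12/5.

12/5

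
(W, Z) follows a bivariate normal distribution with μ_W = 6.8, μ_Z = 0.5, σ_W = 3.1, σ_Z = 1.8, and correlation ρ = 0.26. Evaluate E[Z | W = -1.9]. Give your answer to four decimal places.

E[Z | W=x] = μ_Z + ρ(σ_Z/σ_W)(x − μ_W) for jointly normal variables.
E[Z | W=-1.9] = 0.5 + (0.26)·(1.8/3.1)·(-1.9 − (6.8)) = 0.5 + (0.15097)·(-8.7) = -0.8134.

-0.8134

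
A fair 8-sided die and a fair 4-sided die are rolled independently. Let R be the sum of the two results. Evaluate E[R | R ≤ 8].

62/11

P(R ≤ 8) = 11/16.
Σ over the event: 2·1/32 + 3·1/16 + 4·3/32 + 5·1/8 + 6·1/8 + 7·1/8 + 8·1/8 = 31/8.
E[R | R ≤ 8] = (31/8) / (11/16) = 62/11.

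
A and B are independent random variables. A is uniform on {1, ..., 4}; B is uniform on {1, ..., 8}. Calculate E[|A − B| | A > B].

5/3

Outcomes with A > B: (2,1), (3,1), (3,2), (4,1), (4,2), (4,3), each with probability 1/32.
E[|A − B| | A > B] = (1 + 2 + 1 + 3 + 2 + 1) / 6 = 5/3.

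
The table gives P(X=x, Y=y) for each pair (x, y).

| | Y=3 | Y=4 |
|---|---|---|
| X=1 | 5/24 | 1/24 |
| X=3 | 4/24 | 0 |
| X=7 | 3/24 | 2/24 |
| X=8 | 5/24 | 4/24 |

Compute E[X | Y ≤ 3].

78/17

P(Y ≤ 3) = 17/24.
Σ X·P over the event = 1·(5/24) + 3·(4/24) + 7·(3/24) + 8·(5/24) = 13/4.
E[X | Y ≤ 3] = (13/4) / (17/24) = 78/17.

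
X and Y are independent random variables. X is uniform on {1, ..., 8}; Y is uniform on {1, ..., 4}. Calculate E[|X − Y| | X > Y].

37/11

P(X > Y) = 11/16.
Summing |X−Y|·P(x,y) over outcomes with X > Y gives 37/16.
E[|X − Y| | X > Y] = (37/16) / (11/16) = 37/11.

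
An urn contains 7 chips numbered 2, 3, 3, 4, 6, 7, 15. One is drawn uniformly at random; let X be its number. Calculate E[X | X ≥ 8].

15

P(X ≥ 8) = 1/7.
Σ over the event: 15·1/7 = 15/7.
E[X | X ≥ 8] = (15/7) / (1/7) = 15.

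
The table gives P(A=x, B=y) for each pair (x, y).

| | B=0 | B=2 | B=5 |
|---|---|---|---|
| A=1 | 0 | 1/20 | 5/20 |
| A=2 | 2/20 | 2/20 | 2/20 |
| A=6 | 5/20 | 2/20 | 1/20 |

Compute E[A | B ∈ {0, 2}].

P(B ∈ {0, 2}) = 3/5.
Σ A·P over the event = 1·(1/20) + 2·(2/20) + 2·(2/20) + 6·(5/20) + 6·(2/20) = 51/20.
E[A | B ∈ {0, 2}] = (51/20) / (3/5) = 17/4.

17/4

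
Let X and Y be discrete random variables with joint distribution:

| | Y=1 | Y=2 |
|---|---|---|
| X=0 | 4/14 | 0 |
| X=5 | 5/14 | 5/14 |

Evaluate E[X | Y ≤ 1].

P(Y ≤ 1) = 9/14.
Σ X·P over the event = 0·(4/14) + 5·(5/14) = 25/14.
E[X | Y ≤ 1] = (25/14) / (9/14) = 25/9.

25/9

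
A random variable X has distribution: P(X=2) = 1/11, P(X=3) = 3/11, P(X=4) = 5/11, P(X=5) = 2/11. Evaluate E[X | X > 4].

5

P(X > 4) = 2/11.
Σ over the event: 5·2/11 = 10/11.
E[X | X > 4] = (10/11) / (2/11) = 5.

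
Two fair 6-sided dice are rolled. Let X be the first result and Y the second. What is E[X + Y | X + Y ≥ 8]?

28/3

P(X + Y ≥ 8) = 5/12.
Summing (X+Y)·P(x,y) over outcomes with X + Y ≥ 8 gives 35/9.
E[X + Y | X + Y ≥ 8] = (35/9) / (5/12) = 28/3.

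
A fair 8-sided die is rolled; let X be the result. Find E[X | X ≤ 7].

4

Given X ≤ 7, X is equally likely to be any of {1, 2, 3, 4, 5, 6, 7}.
E[X | X ≤ 7] = (1 + 2 + 3 + 4 + 5 + 6 + 7) / 7 = 4.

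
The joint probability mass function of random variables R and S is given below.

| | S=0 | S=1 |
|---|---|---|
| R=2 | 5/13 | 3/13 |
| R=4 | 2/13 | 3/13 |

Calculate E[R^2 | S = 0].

P(S = 0) = 7/13.
Σ R^2·P over the event = 4·(5/13) + 16·(2/13) = 4.
E[R^2 | S = 0] = (4) / (7/13) = 52/7.

52/7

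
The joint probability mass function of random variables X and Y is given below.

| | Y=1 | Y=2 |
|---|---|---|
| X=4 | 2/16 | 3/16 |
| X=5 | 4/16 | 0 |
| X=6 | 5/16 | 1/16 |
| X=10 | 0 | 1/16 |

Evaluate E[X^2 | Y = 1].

P(Y = 1) = 11/16.
Summing X^2·P(X=x,Y=y) over the conditioning event gives 39/2.
E[X^2 | Y = 1] = (39/2) / (11/16) = 312/11.

312/11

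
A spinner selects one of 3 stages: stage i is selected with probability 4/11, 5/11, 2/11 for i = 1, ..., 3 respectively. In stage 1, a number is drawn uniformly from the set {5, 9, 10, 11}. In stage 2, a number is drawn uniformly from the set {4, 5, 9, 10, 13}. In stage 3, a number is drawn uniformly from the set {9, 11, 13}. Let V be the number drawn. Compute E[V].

E[V | stage 1] = (5+9+10+11)/4 = 35/4.
E[V | stage 2] = (4+5+9+10+13)/5 = 41/5.
E[V | stage 3] = (9+11+13)/3 = 11.
By the law of total expectation,
E[V] = (4/11)·(35/4) + (5/11)·(41/5) + (2/11)·(11) = 98/11.

98/11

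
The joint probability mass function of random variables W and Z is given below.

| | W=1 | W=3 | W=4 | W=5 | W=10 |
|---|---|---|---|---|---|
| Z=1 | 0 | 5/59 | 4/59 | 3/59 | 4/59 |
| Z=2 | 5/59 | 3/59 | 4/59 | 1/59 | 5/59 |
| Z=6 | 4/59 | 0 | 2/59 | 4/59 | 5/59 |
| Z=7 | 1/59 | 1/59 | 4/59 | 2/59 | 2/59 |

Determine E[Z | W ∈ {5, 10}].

P(W ∈ {5, 10}) = 26/59.
Σ Z·P over the event = 1·(3/59) + 2·(1/59) + 6·(4/59) + 7·(2/59) + 1·(4/59) + 2·(5/59) + 6·(5/59) + 7·(2/59) = 101/59.
E[Z | W ∈ {5, 10}] = (101/59) / (26/59) = 101/26.

101/26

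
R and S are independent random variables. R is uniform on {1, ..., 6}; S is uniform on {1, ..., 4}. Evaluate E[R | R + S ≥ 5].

P(R + S ≥ 5) = 3/4.
Summing R·P(x,y) over outcomes with R + S ≥ 5 gives 37/12.
E[R | R + S ≥ 5] = (37/12) / (3/4) = 37/9.

37/9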